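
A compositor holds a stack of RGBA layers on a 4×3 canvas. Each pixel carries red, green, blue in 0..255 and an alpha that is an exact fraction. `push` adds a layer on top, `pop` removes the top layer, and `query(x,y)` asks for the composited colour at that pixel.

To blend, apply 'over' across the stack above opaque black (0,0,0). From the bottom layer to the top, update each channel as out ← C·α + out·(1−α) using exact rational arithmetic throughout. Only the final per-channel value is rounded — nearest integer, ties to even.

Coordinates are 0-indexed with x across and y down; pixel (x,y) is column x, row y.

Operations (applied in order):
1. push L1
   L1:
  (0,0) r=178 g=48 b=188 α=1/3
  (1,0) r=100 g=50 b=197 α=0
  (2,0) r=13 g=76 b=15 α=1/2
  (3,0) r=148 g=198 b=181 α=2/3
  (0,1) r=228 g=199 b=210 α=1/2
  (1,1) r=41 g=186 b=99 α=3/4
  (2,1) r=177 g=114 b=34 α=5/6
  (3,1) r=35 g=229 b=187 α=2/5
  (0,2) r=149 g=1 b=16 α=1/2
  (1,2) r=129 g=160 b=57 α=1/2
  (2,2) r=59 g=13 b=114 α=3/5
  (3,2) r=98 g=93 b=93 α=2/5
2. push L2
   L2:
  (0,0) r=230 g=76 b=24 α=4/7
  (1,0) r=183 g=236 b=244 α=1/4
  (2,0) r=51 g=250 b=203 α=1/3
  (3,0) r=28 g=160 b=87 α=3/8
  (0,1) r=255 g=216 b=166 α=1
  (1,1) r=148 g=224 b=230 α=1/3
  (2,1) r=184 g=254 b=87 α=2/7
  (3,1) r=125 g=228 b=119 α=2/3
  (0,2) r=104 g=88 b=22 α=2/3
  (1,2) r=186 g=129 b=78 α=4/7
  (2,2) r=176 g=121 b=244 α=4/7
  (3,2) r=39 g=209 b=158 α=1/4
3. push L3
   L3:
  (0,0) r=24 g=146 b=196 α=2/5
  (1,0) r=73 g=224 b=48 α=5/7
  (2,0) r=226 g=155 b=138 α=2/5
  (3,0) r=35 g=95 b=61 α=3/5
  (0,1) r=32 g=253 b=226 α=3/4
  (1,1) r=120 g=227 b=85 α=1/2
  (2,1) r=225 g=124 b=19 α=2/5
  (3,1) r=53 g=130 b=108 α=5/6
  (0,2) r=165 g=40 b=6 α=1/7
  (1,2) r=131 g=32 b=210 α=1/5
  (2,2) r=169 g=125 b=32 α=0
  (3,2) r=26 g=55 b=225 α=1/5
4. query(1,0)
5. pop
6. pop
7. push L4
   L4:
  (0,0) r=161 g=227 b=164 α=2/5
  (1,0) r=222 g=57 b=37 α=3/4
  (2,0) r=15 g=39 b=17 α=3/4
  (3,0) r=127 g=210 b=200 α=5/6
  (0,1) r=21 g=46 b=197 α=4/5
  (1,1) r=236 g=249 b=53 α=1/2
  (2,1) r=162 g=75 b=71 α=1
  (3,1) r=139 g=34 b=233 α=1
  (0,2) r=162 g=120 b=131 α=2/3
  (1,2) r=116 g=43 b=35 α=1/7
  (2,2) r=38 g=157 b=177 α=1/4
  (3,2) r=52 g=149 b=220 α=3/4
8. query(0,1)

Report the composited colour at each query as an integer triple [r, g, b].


(1,0) stack=L1,L2,L3; from [0,0,0]:
after L1 α=0: [0, 0, 0]
after L2 α=1/4: [183/4, 59, 61]
after L3 α=5/7: [913/14, 1238/7, 362/7]
= [65, 177, 52]

at x=0,y=1 over L1,L4:
+L1 (α=1/2) → [114, 199/2, 105]
+L4 (α=4/5) → [198/5, 567/10, 893/5]
→ [40, 57, 179]


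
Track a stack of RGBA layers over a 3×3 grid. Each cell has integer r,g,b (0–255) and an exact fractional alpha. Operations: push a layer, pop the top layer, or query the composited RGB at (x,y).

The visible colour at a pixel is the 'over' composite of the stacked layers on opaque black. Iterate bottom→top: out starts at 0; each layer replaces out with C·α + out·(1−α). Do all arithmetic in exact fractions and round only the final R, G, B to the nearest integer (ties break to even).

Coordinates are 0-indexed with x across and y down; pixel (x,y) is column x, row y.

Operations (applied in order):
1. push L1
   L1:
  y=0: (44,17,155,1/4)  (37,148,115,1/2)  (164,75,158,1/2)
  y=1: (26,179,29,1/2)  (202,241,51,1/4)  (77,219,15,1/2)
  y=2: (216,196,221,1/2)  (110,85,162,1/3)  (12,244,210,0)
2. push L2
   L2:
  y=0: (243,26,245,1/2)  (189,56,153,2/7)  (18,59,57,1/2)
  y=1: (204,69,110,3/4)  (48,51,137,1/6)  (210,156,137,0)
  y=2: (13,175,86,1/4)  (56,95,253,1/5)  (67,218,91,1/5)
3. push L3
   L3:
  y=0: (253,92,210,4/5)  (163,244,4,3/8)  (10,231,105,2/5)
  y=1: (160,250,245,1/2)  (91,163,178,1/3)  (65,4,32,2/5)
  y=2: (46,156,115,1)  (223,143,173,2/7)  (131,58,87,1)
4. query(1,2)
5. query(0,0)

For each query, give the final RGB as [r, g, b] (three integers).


at x=1,y=2 over L1,L2,L3:
L1 α=1/3: [110/3, 85/3, 54]
L2 α=1/5: [608/15, 125/3, 469/5]
L3 α=2/7: [278/3, 1483/21, 815/7]
= [93, 71, 116]

at x=0,y=0 over L1,L2,L3:
after L1 α=1/4: [11, 17/4, 155/4]
after L2 α=1/2: [127, 121/8, 1135/8]
after L3 α=4/5: [1139/5, 613/8, 1571/8]
→ [228, 77, 196]


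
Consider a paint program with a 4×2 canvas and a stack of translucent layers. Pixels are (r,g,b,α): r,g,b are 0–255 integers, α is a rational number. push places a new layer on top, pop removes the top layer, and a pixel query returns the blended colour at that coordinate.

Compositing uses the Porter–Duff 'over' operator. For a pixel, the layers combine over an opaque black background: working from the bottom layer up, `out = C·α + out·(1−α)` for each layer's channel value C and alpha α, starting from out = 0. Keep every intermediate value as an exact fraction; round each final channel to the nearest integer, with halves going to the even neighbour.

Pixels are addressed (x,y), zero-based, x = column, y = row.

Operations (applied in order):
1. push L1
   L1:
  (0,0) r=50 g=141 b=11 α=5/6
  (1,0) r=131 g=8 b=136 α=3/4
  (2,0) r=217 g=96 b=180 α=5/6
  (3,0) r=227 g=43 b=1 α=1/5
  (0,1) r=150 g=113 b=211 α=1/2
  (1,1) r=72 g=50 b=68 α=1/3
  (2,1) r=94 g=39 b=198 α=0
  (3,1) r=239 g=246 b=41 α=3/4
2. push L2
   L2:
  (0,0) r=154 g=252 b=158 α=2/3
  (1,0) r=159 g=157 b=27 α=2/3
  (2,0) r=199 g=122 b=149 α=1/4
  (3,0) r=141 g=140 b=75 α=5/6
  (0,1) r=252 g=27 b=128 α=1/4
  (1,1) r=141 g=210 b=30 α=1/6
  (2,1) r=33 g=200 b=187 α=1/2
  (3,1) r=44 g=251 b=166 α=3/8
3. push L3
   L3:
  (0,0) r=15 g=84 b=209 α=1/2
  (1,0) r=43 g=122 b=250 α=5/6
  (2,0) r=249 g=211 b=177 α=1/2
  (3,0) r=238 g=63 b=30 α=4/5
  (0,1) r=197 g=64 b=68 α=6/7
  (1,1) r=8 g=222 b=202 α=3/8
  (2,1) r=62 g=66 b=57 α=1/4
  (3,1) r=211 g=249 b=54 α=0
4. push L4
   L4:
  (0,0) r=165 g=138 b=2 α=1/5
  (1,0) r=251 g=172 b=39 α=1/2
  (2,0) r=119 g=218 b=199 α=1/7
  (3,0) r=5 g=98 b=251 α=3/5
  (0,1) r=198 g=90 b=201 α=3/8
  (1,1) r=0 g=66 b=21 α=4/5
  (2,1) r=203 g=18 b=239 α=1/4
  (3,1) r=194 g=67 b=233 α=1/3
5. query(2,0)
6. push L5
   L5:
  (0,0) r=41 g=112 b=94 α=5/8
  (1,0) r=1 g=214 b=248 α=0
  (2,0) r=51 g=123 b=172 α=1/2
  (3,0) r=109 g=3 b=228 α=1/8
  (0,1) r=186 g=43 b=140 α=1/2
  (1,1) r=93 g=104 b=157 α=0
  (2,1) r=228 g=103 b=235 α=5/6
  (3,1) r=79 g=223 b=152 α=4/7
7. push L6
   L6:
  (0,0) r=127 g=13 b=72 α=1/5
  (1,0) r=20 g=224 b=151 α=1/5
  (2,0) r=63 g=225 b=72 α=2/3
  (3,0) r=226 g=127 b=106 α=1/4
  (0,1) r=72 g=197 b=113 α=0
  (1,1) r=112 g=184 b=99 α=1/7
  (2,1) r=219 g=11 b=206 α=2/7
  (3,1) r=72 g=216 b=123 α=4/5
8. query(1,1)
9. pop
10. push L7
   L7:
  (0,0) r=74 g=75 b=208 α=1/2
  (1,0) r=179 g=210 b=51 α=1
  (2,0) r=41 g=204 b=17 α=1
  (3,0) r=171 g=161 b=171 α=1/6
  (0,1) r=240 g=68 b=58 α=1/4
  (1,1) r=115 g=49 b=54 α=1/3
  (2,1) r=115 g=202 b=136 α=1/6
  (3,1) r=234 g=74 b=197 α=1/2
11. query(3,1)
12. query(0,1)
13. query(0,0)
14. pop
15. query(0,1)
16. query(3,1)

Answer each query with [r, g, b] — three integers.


query (2,0) [L1,L2,L3,L4] — begin 0,0,0
after L1 α=5/6: [1085/6, 80, 150]
after L2 α=1/4: [1483/8, 181/2, 599/4]
after L3 α=1/2: [3475/16, 603/4, 1307/8]
after L4 α=1/7: [11377/56, 2245/14, 4717/28]
= [203, 160, 168]

at x=1,y=1 over L1,L2,L3,L4,L5,L6:
after L1 α=1/3: [24, 50/3, 68/3]
after L2 α=1/6: [87/2, 440/9, 215/9]
after L3 α=3/8: [483/16, 4097/36, 6529/72]
after L4 α=4/5: [483/80, 13601/180, 12577/360]
after L5 α=0: [483/80, 13601/180, 12577/360]
after L6 α=1/7: [847/40, 19121/210, 18517/420]
→ [21, 91, 44]

(3,1) stack=L1,L2,L3,L4,L5,L7; from [0,0,0]:
after L1 α=3/4: [717/4, 369/2, 123/4]
after L2 α=3/8: [4113/32, 3351/16, 2607/32]
after L3 α=0: [4113/32, 3351/16, 2607/32]
after L4 α=1/3: [7217/48, 3887/24, 6335/48]
after L5 α=4/7: [12273/112, 11023/56, 16063/112]
after L7 α=1/2: [38481/224, 15167/112, 38127/224]
= [172, 135, 170]

at x=0,y=1 over L1,L2,L3,L4,L5,L7:
after L1 α=1/2: [75, 113/2, 211/2]
after L2 α=1/4: [477/4, 393/8, 889/8]
after L3 α=6/7: [5205/28, 495/8, 4153/56]
after L4 α=3/8: [42657/224, 4635/64, 54533/448]
after L5 α=1/2: [84321/448, 7387/128, 117253/896]
after L7 α=1/4: [360483/1792, 30865/512, 403727/3584]
→ [201, 60, 113]

query (0,0) [L1,L2,L3,L4,L5,L7] — begin 0,0,0
+L1 (α=5/6) → [125/3, 235/2, 55/6]
+L2 (α=2/3) → [1049/9, 1243/6, 1951/18]
+L3 (α=1/2) → [592/9, 1747/12, 5713/36]
+L4 (α=1/5) → [3853/45, 2161/15, 5731/45]
+L5 (α=5/8) → [866/15, 4961/40, 12781/120]
+L7 (α=1/2) → [988/15, 7961/80, 37741/240]
→ [66, 100, 157]

query (0,1) [L1,L2,L3,L4,L5] — begin 0,0,0
+L1 (α=1/2) → [75, 113/2, 211/2]
+L2 (α=1/4) → [477/4, 393/8, 889/8]
+L3 (α=6/7) → [5205/28, 495/8, 4153/56]
+L4 (α=3/8) → [42657/224, 4635/64, 54533/448]
+L5 (α=1/2) → [84321/448, 7387/128, 117253/896]
→ [188, 58, 131]

at x=3,y=1 over L1,L2,L3,L4,L5:
after L1 α=3/4: [717/4, 369/2, 123/4]
after L2 α=3/8: [4113/32, 3351/16, 2607/32]
after L3 α=0: [4113/32, 3351/16, 2607/32]
after L4 α=1/3: [7217/48, 3887/24, 6335/48]
after L5 α=4/7: [12273/112, 11023/56, 16063/112]
→ [110, 197, 143]


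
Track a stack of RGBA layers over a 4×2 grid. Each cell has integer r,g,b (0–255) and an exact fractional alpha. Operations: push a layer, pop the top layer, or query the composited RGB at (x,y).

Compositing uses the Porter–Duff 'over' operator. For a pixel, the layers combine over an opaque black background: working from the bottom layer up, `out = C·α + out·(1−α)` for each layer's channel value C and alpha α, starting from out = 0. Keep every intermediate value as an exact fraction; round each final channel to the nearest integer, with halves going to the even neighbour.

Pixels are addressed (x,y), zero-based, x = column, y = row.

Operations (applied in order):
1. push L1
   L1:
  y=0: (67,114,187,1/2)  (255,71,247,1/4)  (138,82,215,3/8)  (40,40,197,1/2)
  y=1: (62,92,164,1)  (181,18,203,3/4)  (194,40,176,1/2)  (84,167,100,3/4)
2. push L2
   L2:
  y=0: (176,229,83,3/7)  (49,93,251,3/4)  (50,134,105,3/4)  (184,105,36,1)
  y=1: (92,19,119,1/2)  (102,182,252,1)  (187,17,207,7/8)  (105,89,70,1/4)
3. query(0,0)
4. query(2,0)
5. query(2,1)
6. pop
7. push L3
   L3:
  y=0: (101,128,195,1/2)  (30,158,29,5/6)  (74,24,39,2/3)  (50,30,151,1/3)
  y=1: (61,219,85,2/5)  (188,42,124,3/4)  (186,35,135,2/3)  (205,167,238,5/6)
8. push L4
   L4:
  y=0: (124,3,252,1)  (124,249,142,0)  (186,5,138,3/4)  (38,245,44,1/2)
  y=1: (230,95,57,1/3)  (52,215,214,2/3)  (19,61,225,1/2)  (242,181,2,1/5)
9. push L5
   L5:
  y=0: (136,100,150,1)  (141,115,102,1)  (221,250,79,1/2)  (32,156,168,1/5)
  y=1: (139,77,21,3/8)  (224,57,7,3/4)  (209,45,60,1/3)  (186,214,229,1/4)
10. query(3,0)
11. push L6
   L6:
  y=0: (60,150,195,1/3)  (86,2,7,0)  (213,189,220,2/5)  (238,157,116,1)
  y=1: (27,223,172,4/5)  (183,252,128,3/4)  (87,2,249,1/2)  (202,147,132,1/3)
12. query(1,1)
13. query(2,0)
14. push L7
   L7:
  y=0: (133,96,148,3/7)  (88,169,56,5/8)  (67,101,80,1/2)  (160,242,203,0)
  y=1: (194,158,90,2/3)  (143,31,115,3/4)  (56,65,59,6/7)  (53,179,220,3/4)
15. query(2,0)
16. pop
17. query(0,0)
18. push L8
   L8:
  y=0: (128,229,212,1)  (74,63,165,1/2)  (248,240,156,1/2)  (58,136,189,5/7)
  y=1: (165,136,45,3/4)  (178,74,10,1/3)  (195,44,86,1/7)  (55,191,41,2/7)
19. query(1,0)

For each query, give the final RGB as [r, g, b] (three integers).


query (0,0) [L1,L2] — begin 0,0,0
L1 α=1/2: [67/2, 57, 187/2]
L2 α=3/7: [662/7, 915/7, 89]
rounded: [95, 131, 89]

at x=2,y=0 over L1,L2:
+L1 (α=3/8) → [207/4, 123/4, 645/8]
+L2 (α=3/4) → [807/16, 1731/16, 3165/32]
rounded: [50, 108, 99]

query (2,1) [L1,L2] — begin 0,0,0
+L1 (α=1/2) → [97, 20, 88]
+L2 (α=7/8) → [703/4, 139/8, 1537/8]
→ [176, 17, 192]

(3,0) stack=L1,L3,L4,L5; from [0,0,0]:
after L1 α=1/2: [20, 20, 197/2]
after L3 α=1/3: [30, 70/3, 116]
after L4 α=1/2: [34, 805/6, 80]
after L5 α=1/5: [168/5, 2078/15, 488/5]
rounded: [34, 139, 98]

at x=1,y=1 over L1,L3,L4,L5,L6:
+L1 (α=3/4) → [543/4, 27/2, 609/4]
+L3 (α=3/4) → [2799/16, 279/8, 2097/16]
+L4 (α=2/3) → [4463/48, 3719/24, 8945/48]
+L5 (α=3/4) → [36719/192, 7823/96, 9953/192]
+L6 (α=3/4) → [142127/768, 80399/384, 83681/768]
rounded: [185, 209, 109]

query (2,0) [L1,L3,L4,L5,L6] — begin 0,0,0
L1 α=3/8: [207/4, 123/4, 645/8]
L3 α=2/3: [799/12, 105/4, 423/8]
L4 α=3/4: [7495/48, 165/16, 3735/32]
L5 α=1/2: [18103/96, 4165/32, 6263/64]
L6 α=2/5: [6347/32, 24591/160, 46949/320]
= [198, 154, 147]

(2,0) stack=L1,L3,L4,L5,L6,L7; from [0,0,0]:
after L1 α=3/8: [207/4, 123/4, 645/8]
after L3 α=2/3: [799/12, 105/4, 423/8]
after L4 α=3/4: [7495/48, 165/16, 3735/32]
after L5 α=1/2: [18103/96, 4165/32, 6263/64]
after L6 α=2/5: [6347/32, 24591/160, 46949/320]
after L7 α=1/2: [8491/64, 40751/320, 72549/640]
= [133, 127, 113]

(0,0) stack=L1,L3,L4,L5,L6; from [0,0,0]:
+L1 (α=1/2) → [67/2, 57, 187/2]
+L3 (α=1/2) → [269/4, 185/2, 577/4]
+L4 (α=1) → [124, 3, 252]
+L5 (α=1) → [136, 100, 150]
+L6 (α=1/3) → [332/3, 350/3, 165]
→ [111, 117, 165]

(1,0) stack=L1,L3,L4,L5,L6,L8; from [0,0,0]:
L1 α=1/4: [255/4, 71/4, 247/4]
L3 α=5/6: [285/8, 1077/8, 827/24]
L4 α=0: [285/8, 1077/8, 827/24]
L5 α=1: [141, 115, 102]
L6 α=0: [141, 115, 102]
L8 α=1/2: [215/2, 89, 267/2]
→ [108, 89, 134]


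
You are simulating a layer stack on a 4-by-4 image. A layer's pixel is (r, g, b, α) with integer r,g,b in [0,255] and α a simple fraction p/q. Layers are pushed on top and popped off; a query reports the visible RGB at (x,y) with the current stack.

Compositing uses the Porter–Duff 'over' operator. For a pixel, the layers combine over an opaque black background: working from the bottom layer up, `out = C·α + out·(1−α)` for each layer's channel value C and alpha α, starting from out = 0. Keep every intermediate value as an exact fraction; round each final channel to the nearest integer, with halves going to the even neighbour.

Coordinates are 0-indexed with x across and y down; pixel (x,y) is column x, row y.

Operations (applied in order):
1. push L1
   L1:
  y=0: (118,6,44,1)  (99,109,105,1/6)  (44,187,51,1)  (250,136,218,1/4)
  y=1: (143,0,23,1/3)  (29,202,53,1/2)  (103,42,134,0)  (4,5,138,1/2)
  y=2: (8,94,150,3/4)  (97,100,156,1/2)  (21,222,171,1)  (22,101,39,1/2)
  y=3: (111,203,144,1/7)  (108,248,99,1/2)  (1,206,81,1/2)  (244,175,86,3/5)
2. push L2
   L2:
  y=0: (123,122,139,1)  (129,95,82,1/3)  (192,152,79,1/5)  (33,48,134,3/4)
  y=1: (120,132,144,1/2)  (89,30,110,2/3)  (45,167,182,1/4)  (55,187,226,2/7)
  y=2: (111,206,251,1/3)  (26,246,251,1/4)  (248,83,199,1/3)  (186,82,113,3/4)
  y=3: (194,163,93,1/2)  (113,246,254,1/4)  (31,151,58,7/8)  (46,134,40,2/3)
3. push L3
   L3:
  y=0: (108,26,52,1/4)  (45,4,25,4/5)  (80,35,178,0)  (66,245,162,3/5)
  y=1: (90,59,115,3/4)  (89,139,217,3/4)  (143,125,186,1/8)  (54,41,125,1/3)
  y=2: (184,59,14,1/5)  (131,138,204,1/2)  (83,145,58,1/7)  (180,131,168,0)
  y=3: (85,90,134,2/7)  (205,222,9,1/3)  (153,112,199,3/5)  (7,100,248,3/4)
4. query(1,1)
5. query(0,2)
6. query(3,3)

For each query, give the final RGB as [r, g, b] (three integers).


query (1,1) [L1,L2,L3] — begin 0,0,0
+L1 (α=1/2) → [29/2, 101, 53/2]
+L2 (α=2/3) → [385/6, 161/3, 493/6]
+L3 (α=3/4) → [1987/24, 353/3, 4399/24]
rounded: [83, 118, 183]

(0,2) stack=L1,L2,L3; from [0,0,0]:
+L1 (α=3/4) → [6, 141/2, 225/2]
+L2 (α=1/3) → [41, 347/3, 476/3]
+L3 (α=1/5) → [348/5, 313/3, 1946/15]
rounded: [70, 104, 130]

query (3,3) [L1,L2,L3] — begin 0,0,0
after L1 α=3/5: [732/5, 105, 258/5]
after L2 α=2/3: [1192/15, 373/3, 658/15]
after L3 α=3/4: [1507/60, 1273/12, 5909/30]
= [25, 106, 197]


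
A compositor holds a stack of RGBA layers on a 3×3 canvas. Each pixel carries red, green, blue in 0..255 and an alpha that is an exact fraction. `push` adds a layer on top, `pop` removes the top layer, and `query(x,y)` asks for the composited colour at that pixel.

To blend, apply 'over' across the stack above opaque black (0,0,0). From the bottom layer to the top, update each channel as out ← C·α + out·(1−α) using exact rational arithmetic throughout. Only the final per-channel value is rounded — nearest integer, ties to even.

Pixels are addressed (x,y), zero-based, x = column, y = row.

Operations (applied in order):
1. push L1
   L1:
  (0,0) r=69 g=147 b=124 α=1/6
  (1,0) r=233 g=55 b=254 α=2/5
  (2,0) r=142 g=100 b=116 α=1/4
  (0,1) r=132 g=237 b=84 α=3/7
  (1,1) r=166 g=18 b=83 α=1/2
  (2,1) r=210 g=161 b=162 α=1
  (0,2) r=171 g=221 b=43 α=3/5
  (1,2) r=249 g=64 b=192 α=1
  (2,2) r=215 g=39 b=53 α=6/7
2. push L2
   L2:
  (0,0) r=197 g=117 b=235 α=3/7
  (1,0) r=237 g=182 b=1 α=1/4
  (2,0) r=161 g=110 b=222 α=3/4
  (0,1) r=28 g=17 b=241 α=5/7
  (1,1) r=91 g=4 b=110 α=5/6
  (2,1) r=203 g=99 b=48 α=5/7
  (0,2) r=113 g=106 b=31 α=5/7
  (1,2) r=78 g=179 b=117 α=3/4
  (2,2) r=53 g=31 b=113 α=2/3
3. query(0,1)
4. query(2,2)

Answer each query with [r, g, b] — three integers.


at x=0,y=1 over L1,L2:
+L1 (α=3/7) → [396/7, 711/7, 36]
+L2 (α=5/7) → [1772/49, 2017/49, 1277/7]
→ [36, 41, 182]

query (2,2) [L1,L2] — begin 0,0,0
after L1 α=6/7: [1290/7, 234/7, 318/7]
after L2 α=2/3: [2032/21, 668/21, 1900/21]
→ [97, 32, 90]


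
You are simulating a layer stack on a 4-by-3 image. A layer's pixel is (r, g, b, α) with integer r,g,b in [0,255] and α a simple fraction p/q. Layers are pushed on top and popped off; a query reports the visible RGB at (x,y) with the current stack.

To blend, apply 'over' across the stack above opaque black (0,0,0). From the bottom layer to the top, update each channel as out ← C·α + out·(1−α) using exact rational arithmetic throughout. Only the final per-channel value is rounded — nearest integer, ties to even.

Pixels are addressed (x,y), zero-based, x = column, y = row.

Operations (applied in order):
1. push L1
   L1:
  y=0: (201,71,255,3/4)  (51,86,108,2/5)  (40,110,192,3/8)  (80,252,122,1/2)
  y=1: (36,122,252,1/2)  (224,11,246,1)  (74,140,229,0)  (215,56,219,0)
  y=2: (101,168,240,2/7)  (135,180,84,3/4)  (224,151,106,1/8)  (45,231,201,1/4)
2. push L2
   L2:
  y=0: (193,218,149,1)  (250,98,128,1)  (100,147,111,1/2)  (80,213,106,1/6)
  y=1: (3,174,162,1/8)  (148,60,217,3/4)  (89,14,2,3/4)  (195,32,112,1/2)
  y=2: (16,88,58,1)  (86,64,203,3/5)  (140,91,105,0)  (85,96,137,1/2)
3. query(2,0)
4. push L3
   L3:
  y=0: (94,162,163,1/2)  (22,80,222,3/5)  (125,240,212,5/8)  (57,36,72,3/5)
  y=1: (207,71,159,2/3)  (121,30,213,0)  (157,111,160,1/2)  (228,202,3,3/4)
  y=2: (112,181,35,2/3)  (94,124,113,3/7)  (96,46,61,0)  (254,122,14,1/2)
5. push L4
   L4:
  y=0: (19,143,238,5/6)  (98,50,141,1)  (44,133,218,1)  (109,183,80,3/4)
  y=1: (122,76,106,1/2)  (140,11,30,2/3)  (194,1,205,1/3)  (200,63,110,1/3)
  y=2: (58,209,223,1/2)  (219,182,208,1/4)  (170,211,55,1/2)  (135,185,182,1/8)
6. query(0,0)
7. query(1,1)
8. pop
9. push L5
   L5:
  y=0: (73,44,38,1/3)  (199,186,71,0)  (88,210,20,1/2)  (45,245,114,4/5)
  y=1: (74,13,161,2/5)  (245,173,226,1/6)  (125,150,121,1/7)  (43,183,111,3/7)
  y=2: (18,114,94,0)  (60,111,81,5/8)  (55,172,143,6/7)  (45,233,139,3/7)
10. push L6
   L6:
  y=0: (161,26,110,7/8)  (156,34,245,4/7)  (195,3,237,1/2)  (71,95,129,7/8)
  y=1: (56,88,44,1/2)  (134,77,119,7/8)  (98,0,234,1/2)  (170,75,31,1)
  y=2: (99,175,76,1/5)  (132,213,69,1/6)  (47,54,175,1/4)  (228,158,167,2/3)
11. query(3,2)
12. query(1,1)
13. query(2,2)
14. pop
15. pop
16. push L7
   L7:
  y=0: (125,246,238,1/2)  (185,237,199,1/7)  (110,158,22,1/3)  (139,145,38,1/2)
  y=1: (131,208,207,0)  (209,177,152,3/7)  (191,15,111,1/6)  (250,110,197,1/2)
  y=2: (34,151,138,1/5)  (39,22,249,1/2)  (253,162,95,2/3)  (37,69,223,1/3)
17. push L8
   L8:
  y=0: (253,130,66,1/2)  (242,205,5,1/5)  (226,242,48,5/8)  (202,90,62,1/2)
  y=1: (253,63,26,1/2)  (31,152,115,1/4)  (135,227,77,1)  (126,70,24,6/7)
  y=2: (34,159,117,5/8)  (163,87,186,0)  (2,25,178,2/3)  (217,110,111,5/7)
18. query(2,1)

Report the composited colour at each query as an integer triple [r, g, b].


at x=2,y=0 over L1,L2:
+L1 (α=3/8) → [15, 165/4, 72]
+L2 (α=1/2) → [115/2, 753/8, 183/2]
= [58, 94, 92]

(0,0) stack=L1,L2,L3,L4; from [0,0,0]:
L1 α=3/4: [603/4, 213/4, 765/4]
L2 α=1: [193, 218, 149]
L3 α=1/2: [287/2, 190, 156]
L4 α=5/6: [159/4, 905/6, 673/3]
= [40, 151, 224]

query (1,1) [L1,L2,L3,L4] — begin 0,0,0
+L1 (α=1) → [224, 11, 246]
+L2 (α=3/4) → [167, 191/4, 897/4]
+L3 (α=0) → [167, 191/4, 897/4]
+L4 (α=2/3) → [149, 93/4, 379/4]
= [149, 23, 95]

query (3,2) [L1,L2,L3,L5,L6] — begin 0,0,0
+L1 (α=1/4) → [45/4, 231/4, 201/4]
+L2 (α=1/2) → [385/8, 615/8, 749/8]
+L3 (α=1/2) → [2417/16, 1591/16, 861/16]
+L5 (α=3/7) → [2957/28, 4387/28, 2529/28]
+L6 (α=2/3) → [15725/84, 13235/84, 11881/84]
= [187, 158, 141]

query (1,1) [L1,L2,L3,L5,L6] — begin 0,0,0
L1 α=1: [224, 11, 246]
L2 α=3/4: [167, 191/4, 897/4]
L3 α=0: [167, 191/4, 897/4]
L5 α=1/6: [180, 549/8, 5389/24]
L6 α=7/8: [559/4, 4861/64, 25381/192]
= [140, 76, 132]

(2,2) stack=L1,L2,L3,L5,L6; from [0,0,0]:
L1 α=1/8: [28, 151/8, 53/4]
L2 α=0: [28, 151/8, 53/4]
L3 α=0: [28, 151/8, 53/4]
L5 α=6/7: [358/7, 1201/8, 3485/28]
L6 α=1/4: [1403/28, 4035/32, 15355/112]
→ [50, 126, 137]

(2,1) stack=L1,L2,L3,L7,L8; from [0,0,0]:
L1 α=0: [0, 0, 0]
L2 α=3/4: [267/4, 21/2, 3/2]
L3 α=1/2: [895/8, 243/4, 323/4]
L7 α=1/6: [2001/16, 425/8, 2059/24]
L8 α=1: [135, 227, 77]
rounded: [135, 227, 77]


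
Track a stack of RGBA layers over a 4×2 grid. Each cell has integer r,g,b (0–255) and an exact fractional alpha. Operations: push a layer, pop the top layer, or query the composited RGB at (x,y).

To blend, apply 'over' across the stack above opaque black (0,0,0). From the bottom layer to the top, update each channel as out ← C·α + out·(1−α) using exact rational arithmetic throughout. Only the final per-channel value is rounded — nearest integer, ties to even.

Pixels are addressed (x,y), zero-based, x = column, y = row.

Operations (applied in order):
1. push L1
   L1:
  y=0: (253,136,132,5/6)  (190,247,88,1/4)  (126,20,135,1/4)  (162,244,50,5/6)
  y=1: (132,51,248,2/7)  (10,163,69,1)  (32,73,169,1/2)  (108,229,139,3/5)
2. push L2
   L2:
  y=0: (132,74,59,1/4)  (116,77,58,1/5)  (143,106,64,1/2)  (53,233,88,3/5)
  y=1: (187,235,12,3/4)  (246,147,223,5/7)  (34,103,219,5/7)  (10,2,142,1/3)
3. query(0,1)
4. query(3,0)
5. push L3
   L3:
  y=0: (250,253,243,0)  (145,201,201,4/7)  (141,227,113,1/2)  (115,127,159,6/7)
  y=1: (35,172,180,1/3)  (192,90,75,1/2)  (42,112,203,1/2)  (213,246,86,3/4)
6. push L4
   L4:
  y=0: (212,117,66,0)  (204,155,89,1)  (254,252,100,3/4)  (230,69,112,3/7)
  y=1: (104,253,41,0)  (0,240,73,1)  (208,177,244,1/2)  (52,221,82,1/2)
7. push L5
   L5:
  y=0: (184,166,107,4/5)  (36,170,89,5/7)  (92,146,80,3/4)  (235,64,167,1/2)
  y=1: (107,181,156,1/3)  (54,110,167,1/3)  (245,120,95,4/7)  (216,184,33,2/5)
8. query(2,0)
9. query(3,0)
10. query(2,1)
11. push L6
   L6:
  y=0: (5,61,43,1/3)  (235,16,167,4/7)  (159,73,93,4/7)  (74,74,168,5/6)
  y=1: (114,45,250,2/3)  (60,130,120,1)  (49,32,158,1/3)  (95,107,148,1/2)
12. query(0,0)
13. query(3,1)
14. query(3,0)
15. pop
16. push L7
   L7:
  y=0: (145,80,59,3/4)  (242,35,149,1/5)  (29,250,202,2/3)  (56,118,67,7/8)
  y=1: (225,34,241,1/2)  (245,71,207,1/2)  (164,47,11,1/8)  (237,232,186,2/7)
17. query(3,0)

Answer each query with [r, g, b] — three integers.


at x=0,y=1 over L1,L2:
+L1 (α=2/7) → [264/7, 102/7, 496/7]
+L2 (α=3/4) → [4191/28, 5037/28, 187/7]
→ [150, 180, 27]

query (3,0) [L1,L2] — begin 0,0,0
+L1 (α=5/6) → [135, 610/3, 125/3]
+L2 (α=3/5) → [429/5, 3317/15, 1042/15]
= [86, 221, 69]

query (2,0) [L1,L2,L3,L4,L5] — begin 0,0,0
after L1 α=1/4: [63/2, 5, 135/4]
after L2 α=1/2: [349/4, 111/2, 391/8]
after L3 α=1/2: [913/8, 565/4, 1295/16]
after L4 α=3/4: [7009/32, 3589/16, 6095/64]
after L5 α=3/4: [15841/128, 10597/64, 21455/256]
→ [124, 166, 84]

at x=3,y=0 over L1,L2,L3,L4,L5:
+L1 (α=5/6) → [135, 610/3, 125/3]
+L2 (α=3/5) → [429/5, 3317/15, 1042/15]
+L3 (α=6/7) → [3879/35, 14747/105, 15352/105]
+L4 (α=3/7) → [39666/245, 80723/735, 96688/735]
+L5 (α=1/2) → [97241/490, 127763/1470, 219433/1470]
rounded: [198, 87, 149]

at x=2,y=1 over L1,L2,L3,L4,L5:
after L1 α=1/2: [16, 73/2, 169/2]
after L2 α=5/7: [202/7, 84, 1264/7]
after L3 α=1/2: [248/7, 98, 2685/14]
after L4 α=1/2: [852/7, 275/2, 6101/28]
after L5 α=4/7: [9416/49, 255/2, 28943/196]
→ [192, 128, 148]

(0,0) stack=L1,L2,L3,L4,L5,L6; from [0,0,0]:
after L1 α=5/6: [1265/6, 340/3, 110]
after L2 α=1/4: [1529/8, 207/2, 389/4]
after L3 α=0: [1529/8, 207/2, 389/4]
after L4 α=0: [1529/8, 207/2, 389/4]
after L5 α=4/5: [7417/40, 307/2, 2101/20]
after L6 α=1/3: [7517/60, 368/3, 2531/30]
rounded: [125, 123, 84]

(3,1) stack=L1,L2,L3,L4,L5,L6; from [0,0,0]:
+L1 (α=3/5) → [324/5, 687/5, 417/5]
+L2 (α=1/3) → [698/15, 1384/15, 1544/15]
+L3 (α=3/4) → [10283/60, 6227/30, 2707/30]
+L4 (α=1/2) → [13403/120, 12857/60, 5167/60]
+L5 (α=2/5) → [30683/200, 20217/100, 6487/100]
+L6 (α=1/2) → [49683/400, 30917/200, 21287/200]
rounded: [124, 155, 106]

(3,0) stack=L1,L2,L3,L4,L5,L6; from [0,0,0]:
+L1 (α=5/6) → [135, 610/3, 125/3]
+L2 (α=3/5) → [429/5, 3317/15, 1042/15]
+L3 (α=6/7) → [3879/35, 14747/105, 15352/105]
+L4 (α=3/7) → [39666/245, 80723/735, 96688/735]
+L5 (α=1/2) → [97241/490, 127763/1470, 219433/1470]
+L6 (α=5/6) → [92847/980, 671663/8820, 1454233/8820]
rounded: [95, 76, 165]

at x=3,y=0 over L1,L2,L3,L4,L5,L7:
L1 α=5/6: [135, 610/3, 125/3]
L2 α=3/5: [429/5, 3317/15, 1042/15]
L3 α=6/7: [3879/35, 14747/105, 15352/105]
L4 α=3/7: [39666/245, 80723/735, 96688/735]
L5 α=1/2: [97241/490, 127763/1470, 219433/1470]
L7 α=7/8: [289321/3920, 1341983/11760, 908863/11760]
= [74, 114, 77]


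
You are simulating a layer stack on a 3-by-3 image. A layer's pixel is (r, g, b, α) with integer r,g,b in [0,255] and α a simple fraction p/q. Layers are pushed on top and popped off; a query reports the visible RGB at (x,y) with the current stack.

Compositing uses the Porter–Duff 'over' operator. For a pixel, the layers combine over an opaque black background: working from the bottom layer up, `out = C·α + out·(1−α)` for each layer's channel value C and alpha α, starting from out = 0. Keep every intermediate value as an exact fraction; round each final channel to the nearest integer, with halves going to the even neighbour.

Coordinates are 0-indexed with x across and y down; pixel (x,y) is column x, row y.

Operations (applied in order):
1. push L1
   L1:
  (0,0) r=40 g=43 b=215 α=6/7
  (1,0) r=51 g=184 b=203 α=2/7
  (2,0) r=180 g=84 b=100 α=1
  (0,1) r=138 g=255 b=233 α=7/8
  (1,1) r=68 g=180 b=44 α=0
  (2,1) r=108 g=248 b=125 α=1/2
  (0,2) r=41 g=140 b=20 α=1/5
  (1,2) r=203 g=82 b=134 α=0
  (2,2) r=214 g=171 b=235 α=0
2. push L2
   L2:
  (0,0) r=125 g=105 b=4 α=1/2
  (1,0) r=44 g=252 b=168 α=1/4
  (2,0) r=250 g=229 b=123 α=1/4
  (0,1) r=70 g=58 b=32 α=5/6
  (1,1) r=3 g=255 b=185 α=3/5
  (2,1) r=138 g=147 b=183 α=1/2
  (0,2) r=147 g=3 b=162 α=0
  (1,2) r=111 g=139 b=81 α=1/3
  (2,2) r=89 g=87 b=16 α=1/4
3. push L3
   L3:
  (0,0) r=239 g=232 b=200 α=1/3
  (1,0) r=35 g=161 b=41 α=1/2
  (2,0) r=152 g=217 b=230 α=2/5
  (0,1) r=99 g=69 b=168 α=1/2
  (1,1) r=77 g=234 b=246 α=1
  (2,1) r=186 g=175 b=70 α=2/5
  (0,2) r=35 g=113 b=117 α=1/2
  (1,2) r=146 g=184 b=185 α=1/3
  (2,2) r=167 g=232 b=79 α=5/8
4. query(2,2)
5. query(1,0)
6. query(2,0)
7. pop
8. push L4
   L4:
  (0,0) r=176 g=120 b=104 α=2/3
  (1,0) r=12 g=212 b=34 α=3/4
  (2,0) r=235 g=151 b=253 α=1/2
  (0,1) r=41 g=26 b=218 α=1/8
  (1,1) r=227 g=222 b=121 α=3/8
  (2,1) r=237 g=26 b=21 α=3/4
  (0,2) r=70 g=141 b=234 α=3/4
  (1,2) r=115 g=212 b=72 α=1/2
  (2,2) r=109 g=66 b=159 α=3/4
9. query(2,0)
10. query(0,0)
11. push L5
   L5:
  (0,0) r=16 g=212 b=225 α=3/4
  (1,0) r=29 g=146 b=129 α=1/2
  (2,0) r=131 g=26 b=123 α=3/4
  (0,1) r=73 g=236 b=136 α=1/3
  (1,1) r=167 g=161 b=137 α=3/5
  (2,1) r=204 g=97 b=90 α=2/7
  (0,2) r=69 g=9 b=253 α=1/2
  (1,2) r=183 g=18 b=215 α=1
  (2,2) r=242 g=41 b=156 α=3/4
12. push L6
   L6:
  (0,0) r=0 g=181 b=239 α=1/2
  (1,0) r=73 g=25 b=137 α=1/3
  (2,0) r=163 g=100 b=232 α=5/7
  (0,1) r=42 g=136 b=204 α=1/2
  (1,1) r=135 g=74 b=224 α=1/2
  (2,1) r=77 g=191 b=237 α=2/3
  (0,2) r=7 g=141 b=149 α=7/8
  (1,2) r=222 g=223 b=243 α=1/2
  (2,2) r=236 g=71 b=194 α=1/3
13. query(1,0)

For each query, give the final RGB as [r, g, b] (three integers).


(2,2) stack=L1,L2,L3; from [0,0,0]:
after L1 α=0: [0, 0, 0]
after L2 α=1/4: [89/4, 87/4, 4]
after L3 α=5/8: [3607/32, 4901/32, 407/8]
rounded: [113, 153, 51]

at x=1,y=0 over L1,L2,L3:
after L1 α=2/7: [102/7, 368/7, 58]
after L2 α=1/4: [307/14, 717/7, 171/2]
after L3 α=1/2: [797/28, 922/7, 253/4]
= [28, 132, 63]

query (2,0) [L1,L2,L3] — begin 0,0,0
L1 α=1: [180, 84, 100]
L2 α=1/4: [395/2, 481/4, 423/4]
L3 α=2/5: [1793/10, 3179/20, 3109/20]
→ [179, 159, 155]

(2,0) stack=L1,L2,L4; from [0,0,0]:
L1 α=1: [180, 84, 100]
L2 α=1/4: [395/2, 481/4, 423/4]
L4 α=1/2: [865/4, 1085/8, 1435/8]
= [216, 136, 179]

(0,0) stack=L1,L2,L4; from [0,0,0]:
+L1 (α=6/7) → [240/7, 258/7, 1290/7]
+L2 (α=1/2) → [1115/14, 993/14, 659/7]
+L4 (α=2/3) → [6043/42, 1451/14, 705/7]
→ [144, 104, 101]

(1,0) stack=L1,L2,L4,L5,L6; from [0,0,0]:
L1 α=2/7: [102/7, 368/7, 58]
L2 α=1/4: [307/14, 717/7, 171/2]
L4 α=3/4: [811/56, 5169/28, 375/8]
L5 α=1/2: [2435/112, 9257/56, 1407/16]
L6 α=1/3: [6523/168, 3319/28, 2503/24]
rounded: [39, 119, 104]


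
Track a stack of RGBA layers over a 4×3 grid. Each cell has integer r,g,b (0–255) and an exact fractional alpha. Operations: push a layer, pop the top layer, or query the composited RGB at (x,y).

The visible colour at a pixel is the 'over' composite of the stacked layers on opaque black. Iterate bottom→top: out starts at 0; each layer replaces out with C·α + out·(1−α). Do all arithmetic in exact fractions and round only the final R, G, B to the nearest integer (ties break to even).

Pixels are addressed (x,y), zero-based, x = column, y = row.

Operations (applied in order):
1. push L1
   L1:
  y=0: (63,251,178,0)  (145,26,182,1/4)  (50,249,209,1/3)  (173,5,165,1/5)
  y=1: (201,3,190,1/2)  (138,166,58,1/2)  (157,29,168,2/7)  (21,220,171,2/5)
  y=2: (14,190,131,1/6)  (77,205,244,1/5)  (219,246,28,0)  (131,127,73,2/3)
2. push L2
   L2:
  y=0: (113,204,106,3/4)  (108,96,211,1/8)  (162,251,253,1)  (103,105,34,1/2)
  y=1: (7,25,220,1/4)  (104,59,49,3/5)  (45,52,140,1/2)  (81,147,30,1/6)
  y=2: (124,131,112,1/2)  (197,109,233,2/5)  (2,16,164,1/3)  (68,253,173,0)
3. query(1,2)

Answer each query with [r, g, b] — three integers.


query (1,2) [L1,L2] — begin 0,0,0
+L1 (α=1/5) → [77/5, 41, 244/5]
+L2 (α=2/5) → [2201/25, 341/5, 3062/25]
→ [88, 68, 122]


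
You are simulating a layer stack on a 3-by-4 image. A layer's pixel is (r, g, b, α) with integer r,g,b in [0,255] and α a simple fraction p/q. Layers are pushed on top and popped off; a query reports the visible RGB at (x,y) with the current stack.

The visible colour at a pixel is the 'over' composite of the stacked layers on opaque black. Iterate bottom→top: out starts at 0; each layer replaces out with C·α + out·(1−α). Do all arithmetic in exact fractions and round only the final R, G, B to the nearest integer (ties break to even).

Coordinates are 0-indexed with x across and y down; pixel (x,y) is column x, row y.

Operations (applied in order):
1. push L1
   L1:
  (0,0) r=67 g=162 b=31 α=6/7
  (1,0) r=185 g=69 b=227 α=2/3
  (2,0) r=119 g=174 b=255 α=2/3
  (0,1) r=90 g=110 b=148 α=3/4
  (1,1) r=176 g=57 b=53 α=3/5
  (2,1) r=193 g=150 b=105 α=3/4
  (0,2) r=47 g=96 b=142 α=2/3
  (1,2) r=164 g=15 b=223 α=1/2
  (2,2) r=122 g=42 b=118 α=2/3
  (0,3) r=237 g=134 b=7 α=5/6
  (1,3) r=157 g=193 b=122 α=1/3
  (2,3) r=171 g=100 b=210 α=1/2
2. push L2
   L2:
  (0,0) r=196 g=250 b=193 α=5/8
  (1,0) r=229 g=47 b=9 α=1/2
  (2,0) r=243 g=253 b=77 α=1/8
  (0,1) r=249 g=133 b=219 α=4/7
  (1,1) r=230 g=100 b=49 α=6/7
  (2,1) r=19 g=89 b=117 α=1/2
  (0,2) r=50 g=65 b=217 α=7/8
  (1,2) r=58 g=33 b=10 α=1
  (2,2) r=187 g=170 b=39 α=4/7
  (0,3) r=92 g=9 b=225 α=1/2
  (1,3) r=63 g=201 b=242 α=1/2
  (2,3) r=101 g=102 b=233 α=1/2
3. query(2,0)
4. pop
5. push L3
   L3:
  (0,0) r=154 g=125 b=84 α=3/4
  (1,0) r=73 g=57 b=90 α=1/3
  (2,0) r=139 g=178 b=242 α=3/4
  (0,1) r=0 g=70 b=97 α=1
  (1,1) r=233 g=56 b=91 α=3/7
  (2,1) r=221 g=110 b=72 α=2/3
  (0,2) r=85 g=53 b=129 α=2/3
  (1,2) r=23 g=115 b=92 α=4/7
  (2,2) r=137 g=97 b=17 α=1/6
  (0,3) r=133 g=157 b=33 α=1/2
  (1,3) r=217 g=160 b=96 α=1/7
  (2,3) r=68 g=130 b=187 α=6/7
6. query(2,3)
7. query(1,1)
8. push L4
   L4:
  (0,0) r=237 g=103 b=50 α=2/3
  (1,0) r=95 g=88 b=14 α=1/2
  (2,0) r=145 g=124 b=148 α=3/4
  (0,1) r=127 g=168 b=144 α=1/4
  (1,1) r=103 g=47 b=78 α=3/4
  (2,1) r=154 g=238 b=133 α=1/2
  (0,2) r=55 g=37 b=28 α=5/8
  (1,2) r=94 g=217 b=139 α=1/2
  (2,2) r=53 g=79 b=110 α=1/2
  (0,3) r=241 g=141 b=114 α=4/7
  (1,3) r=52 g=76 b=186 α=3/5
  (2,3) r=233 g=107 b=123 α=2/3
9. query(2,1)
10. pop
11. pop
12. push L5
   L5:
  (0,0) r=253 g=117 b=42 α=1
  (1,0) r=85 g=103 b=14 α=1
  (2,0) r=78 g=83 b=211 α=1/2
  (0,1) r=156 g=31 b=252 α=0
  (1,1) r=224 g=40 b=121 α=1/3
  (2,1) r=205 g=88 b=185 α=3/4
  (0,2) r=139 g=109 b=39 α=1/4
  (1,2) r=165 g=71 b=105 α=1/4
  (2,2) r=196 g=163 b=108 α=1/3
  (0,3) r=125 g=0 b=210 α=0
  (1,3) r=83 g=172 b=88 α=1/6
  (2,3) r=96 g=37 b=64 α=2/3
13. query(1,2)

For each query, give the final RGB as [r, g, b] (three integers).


(2,0) stack=L1,L2; from [0,0,0]:
L1 α=2/3: [238/3, 116, 170]
L2 α=1/8: [2395/24, 1065/8, 1267/8]
= [100, 133, 158]

query (2,3) [L1,L3] — begin 0,0,0
L1 α=1/2: [171/2, 50, 105]
L3 α=6/7: [141/2, 830/7, 1227/7]
→ [70, 119, 175]

query (1,1) [L1,L3] — begin 0,0,0
L1 α=3/5: [528/5, 171/5, 159/5]
L3 α=3/7: [801/5, 1524/35, 2001/35]
= [160, 44, 57]

at x=2,y=1 over L1,L3,L4:
after L1 α=3/4: [579/4, 225/2, 315/4]
after L3 α=2/3: [2347/12, 665/6, 297/4]
after L4 α=1/2: [4195/24, 2093/12, 829/8]
rounded: [175, 174, 104]

query (1,2) [L1,L5] — begin 0,0,0
L1 α=1/2: [82, 15/2, 223/2]
L5 α=1/4: [411/4, 187/8, 879/8]
= [103, 23, 110]


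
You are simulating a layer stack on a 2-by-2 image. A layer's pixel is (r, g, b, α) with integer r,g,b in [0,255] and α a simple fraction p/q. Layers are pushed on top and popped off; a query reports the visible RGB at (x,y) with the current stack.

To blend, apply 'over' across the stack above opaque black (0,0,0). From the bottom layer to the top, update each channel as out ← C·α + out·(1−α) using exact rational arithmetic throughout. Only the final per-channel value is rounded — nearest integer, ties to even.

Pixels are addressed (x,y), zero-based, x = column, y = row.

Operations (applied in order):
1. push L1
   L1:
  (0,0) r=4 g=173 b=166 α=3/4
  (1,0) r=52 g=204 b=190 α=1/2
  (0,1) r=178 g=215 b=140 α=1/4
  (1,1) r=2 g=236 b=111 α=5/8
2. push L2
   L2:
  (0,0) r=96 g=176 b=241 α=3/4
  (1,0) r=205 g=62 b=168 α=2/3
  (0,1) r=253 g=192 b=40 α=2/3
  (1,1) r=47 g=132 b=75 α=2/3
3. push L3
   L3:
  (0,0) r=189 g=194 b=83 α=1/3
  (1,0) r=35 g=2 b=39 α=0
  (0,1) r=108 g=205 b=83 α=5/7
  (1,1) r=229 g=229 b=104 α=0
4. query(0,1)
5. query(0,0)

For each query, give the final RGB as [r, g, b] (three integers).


(0,1) stack=L1,L2,L3; from [0,0,0]:
+L1 (α=1/4) → [89/2, 215/4, 35]
+L2 (α=2/3) → [367/2, 1751/12, 115/3]
+L3 (α=5/7) → [907/7, 7901/42, 1475/21]
= [130, 188, 70]

query (0,0) [L1,L2,L3] — begin 0,0,0
L1 α=3/4: [3, 519/4, 249/2]
L2 α=3/4: [291/4, 2631/16, 1695/8]
L3 α=1/3: [223/2, 4183/24, 2027/12]
→ [112, 174, 169]


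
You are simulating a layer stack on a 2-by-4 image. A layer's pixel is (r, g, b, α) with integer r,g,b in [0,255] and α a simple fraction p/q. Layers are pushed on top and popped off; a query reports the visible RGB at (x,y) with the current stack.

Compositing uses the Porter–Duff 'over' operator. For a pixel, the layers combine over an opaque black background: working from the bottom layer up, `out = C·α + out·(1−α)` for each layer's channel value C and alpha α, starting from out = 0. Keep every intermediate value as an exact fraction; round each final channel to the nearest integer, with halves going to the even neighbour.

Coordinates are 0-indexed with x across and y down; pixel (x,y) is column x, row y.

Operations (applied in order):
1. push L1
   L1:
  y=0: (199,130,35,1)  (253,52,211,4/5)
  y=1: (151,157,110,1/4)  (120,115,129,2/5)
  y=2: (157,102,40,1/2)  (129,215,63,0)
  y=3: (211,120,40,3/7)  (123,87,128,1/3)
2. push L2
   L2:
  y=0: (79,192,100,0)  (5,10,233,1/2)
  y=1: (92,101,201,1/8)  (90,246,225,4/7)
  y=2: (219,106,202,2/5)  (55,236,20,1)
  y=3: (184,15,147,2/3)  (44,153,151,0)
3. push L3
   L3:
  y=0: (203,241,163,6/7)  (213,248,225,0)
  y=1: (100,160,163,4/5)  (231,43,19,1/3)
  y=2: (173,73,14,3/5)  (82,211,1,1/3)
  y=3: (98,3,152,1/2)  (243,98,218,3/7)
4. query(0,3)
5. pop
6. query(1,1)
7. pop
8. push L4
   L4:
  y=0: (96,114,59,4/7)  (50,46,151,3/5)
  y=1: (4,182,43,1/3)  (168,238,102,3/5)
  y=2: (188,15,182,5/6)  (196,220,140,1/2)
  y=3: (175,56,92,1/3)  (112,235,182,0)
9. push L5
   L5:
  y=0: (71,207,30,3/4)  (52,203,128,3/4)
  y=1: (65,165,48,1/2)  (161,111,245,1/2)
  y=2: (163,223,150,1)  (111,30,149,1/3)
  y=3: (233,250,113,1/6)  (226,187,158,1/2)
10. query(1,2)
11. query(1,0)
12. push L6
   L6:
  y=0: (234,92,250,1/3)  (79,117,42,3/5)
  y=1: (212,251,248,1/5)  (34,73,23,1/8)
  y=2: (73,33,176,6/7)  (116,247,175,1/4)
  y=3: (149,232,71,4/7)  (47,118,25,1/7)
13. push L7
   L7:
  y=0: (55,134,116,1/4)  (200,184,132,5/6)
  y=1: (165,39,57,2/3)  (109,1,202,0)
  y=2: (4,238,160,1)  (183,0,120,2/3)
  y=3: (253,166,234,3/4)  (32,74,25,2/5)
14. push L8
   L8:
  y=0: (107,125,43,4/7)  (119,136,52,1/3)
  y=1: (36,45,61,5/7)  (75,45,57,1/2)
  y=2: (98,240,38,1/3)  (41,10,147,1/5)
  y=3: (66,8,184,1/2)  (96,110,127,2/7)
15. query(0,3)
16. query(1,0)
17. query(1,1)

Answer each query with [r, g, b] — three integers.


at x=0,y=3 over L1,L2,L3:
after L1 α=3/7: [633/7, 360/7, 120/7]
after L2 α=2/3: [3209/21, 190/7, 726/7]
after L3 α=1/2: [5267/42, 211/14, 895/7]
= [125, 15, 128]

query (1,1) [L1,L2] — begin 0,0,0
L1 α=2/5: [48, 46, 258/5]
L2 α=4/7: [72, 1122/7, 5274/35]
→ [72, 160, 151]

(1,2) stack=L1,L4,L5; from [0,0,0]:
after L1 α=0: [0, 0, 0]
after L4 α=1/2: [98, 110, 70]
after L5 α=1/3: [307/3, 250/3, 289/3]
→ [102, 83, 96]

query (1,0) [L1,L4,L5] — begin 0,0,0
after L1 α=4/5: [1012/5, 208/5, 844/5]
after L4 α=3/5: [2774/25, 1106/25, 3953/25]
after L5 α=3/4: [3337/50, 16331/100, 13553/100]
rounded: [67, 163, 136]

query (0,3) [L1,L4,L5,L6,L7,L8] — begin 0,0,0
after L1 α=3/7: [633/7, 360/7, 120/7]
after L4 α=1/3: [2491/21, 1112/21, 884/21]
after L5 α=1/6: [8674/63, 5405/63, 6793/126]
after L6 α=4/7: [21190/147, 24893/147, 18721/294]
after L7 α=3/4: [132763/588, 98099/588, 225109/1176]
after L8 α=1/2: [171571/1176, 102803/1176, 441493/2352]
= [146, 87, 188]

at x=1,y=0 over L1,L4,L5,L6,L7,L8:
after L1 α=4/5: [1012/5, 208/5, 844/5]
after L4 α=3/5: [2774/25, 1106/25, 3953/25]
after L5 α=3/4: [3337/50, 16331/100, 13553/100]
after L6 α=3/5: [9262/125, 33881/250, 19853/250]
after L7 α=5/6: [22377/125, 263881/1500, 184853/1500]
after L8 α=1/3: [59629/375, 365881/2250, 223853/2250]
= [159, 163, 99]

query (1,1) [L1,L4,L5,L6,L7,L8] — begin 0,0,0
L1 α=2/5: [48, 46, 258/5]
L4 α=3/5: [120, 806/5, 2046/25]
L5 α=1/2: [281/2, 1361/10, 8171/50]
L6 α=1/8: [2035/16, 10257/80, 58347/400]
L7 α=0: [2035/16, 10257/80, 58347/400]
L8 α=1/2: [3235/32, 13857/160, 81147/800]
→ [101, 87, 101]


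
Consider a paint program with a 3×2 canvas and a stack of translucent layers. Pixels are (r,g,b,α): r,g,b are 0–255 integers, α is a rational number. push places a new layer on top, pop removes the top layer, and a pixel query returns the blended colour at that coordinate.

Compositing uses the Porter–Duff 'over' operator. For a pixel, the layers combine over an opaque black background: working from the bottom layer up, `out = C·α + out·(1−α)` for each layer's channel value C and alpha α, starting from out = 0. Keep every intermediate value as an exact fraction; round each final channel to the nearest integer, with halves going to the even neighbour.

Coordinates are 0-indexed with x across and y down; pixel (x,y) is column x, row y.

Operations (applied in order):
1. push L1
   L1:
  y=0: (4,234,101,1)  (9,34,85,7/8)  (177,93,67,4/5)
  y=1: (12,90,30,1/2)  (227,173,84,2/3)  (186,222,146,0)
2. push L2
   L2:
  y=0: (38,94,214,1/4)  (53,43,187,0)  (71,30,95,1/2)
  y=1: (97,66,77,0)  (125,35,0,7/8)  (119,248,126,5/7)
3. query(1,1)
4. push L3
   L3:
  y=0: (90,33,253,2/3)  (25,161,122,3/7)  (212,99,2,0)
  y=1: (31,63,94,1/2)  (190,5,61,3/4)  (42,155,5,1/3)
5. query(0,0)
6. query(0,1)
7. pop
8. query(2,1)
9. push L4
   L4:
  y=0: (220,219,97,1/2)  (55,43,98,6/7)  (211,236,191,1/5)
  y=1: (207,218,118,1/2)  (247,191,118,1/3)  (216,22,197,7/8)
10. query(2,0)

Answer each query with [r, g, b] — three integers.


query (1,1) [L1,L2] — begin 0,0,0
L1 α=2/3: [454/3, 346/3, 56]
L2 α=7/8: [3079/24, 1081/24, 7]
rounded: [128, 45, 7]

(0,0) stack=L1,L2,L3; from [0,0,0]:
after L1 α=1: [4, 234, 101]
after L2 α=1/4: [25/2, 199, 517/4]
after L3 α=2/3: [385/6, 265/3, 847/4]
rounded: [64, 88, 212]

query (0,1) [L1,L2,L3] — begin 0,0,0
after L1 α=1/2: [6, 45, 15]
after L2 α=0: [6, 45, 15]
after L3 α=1/2: [37/2, 54, 109/2]
= [18, 54, 54]

(2,1) stack=L1,L2; from [0,0,0]:
L1 α=0: [0, 0, 0]
L2 α=5/7: [85, 1240/7, 90]
→ [85, 177, 90]

at x=2,y=0 over L1,L2,L4:
after L1 α=4/5: [708/5, 372/5, 268/5]
after L2 α=1/2: [1063/10, 261/5, 743/10]
after L4 α=1/5: [3181/25, 2224/25, 2441/25]
→ [127, 89, 98]
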